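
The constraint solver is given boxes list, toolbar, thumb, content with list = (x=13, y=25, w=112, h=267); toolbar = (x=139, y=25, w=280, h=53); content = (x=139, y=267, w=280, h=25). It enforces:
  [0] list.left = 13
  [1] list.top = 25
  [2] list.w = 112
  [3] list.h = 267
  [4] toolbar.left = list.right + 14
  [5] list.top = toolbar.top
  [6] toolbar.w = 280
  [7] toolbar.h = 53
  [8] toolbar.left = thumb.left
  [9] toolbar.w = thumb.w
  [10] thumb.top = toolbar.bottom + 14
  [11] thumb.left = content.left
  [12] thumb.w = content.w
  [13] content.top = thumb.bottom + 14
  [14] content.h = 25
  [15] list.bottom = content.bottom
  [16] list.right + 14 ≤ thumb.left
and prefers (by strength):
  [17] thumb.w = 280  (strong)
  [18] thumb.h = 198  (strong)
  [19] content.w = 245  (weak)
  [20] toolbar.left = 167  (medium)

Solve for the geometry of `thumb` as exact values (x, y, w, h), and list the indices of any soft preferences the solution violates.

thumb = (x=139, y=92, w=280, h=161)
violated soft preferences: 18, 19, 20

1. thumb.x = 139  [toolbar.left = thumb.left]
2. thumb.w = 280  [toolbar.w = thumb.w]
3. thumb.y = 92  [thumb.top = toolbar.bottom + 14]
4. thumb.h = 161  [content.top = thumb.bottom + 14]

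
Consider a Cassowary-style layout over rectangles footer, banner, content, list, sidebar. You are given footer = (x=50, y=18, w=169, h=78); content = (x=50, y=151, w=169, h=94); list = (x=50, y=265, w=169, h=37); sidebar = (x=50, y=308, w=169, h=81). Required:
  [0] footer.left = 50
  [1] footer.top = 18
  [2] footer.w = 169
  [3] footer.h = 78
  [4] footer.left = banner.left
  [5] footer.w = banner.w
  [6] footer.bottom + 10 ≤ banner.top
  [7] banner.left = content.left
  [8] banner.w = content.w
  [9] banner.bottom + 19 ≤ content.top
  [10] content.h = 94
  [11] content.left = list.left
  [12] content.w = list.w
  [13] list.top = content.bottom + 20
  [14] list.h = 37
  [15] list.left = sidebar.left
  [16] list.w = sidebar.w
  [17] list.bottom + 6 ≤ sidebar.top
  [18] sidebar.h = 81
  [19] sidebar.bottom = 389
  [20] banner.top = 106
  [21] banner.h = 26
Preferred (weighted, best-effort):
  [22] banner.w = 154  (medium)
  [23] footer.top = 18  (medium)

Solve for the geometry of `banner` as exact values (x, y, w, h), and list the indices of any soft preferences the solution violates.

banner = (x=50, y=106, w=169, h=26)
violated soft preferences: 22

1. banner.x = 50  [footer.left = banner.left]
2. banner.w = 169  [footer.w = banner.w]
3. banner.y = 106  [banner.top = 106]
4. banner.h = 26  [banner.h = 26]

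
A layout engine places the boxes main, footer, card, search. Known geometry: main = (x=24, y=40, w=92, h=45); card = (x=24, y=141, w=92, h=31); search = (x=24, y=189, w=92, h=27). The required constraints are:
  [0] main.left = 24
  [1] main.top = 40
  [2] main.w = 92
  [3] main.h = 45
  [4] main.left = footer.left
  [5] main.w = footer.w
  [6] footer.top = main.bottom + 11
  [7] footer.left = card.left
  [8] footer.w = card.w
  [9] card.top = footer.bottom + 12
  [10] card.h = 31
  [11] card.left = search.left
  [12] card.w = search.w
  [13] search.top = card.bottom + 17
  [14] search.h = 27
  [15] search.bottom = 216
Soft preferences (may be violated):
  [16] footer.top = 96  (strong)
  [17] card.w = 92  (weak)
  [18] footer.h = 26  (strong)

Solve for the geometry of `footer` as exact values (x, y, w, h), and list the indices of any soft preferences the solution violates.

footer = (x=24, y=96, w=92, h=33)
violated soft preferences: 18

1. footer.x = 24  [main.left = footer.left]
2. footer.w = 92  [main.w = footer.w]
3. footer.y = 96  [footer.top = main.bottom + 11]
4. footer.h = 33  [card.top = footer.bottom + 12]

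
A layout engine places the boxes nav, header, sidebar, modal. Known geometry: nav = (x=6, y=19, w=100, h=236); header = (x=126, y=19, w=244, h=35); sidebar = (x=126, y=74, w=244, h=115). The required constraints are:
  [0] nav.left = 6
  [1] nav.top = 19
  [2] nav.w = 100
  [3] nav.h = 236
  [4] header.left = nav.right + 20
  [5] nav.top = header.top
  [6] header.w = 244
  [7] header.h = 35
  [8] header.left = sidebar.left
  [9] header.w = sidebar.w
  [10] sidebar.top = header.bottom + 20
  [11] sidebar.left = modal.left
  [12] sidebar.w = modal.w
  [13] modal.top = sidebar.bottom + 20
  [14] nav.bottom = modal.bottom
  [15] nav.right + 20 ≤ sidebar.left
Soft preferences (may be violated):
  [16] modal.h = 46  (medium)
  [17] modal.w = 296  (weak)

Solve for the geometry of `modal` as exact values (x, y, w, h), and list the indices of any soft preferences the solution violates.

modal = (x=126, y=209, w=244, h=46)
violated soft preferences: 17

1. modal.x = 126  [sidebar.left = modal.left]
2. modal.w = 244  [sidebar.w = modal.w]
3. modal.y = 209  [modal.top = sidebar.bottom + 20]
4. modal.h = 46  [nav.bottom = modal.bottom]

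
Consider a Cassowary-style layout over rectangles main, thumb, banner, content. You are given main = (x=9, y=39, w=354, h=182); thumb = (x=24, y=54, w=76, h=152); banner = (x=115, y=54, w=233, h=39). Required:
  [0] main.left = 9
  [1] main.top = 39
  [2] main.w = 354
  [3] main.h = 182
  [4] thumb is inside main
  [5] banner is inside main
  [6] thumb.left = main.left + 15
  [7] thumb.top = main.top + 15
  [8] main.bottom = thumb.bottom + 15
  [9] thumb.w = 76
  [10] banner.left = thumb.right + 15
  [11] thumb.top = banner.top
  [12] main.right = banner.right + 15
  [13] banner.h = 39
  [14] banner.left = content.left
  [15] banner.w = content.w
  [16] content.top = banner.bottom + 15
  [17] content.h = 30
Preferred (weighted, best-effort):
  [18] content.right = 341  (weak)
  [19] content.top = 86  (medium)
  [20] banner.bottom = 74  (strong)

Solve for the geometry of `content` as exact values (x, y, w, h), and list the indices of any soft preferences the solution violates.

content = (x=115, y=108, w=233, h=30)
violated soft preferences: 18, 19, 20

1. content.x = 115  [banner.left = content.left]
2. content.w = 233  [banner.w = content.w]
3. content.y = 108  [content.top = banner.bottom + 15]
4. content.h = 30  [content.h = 30]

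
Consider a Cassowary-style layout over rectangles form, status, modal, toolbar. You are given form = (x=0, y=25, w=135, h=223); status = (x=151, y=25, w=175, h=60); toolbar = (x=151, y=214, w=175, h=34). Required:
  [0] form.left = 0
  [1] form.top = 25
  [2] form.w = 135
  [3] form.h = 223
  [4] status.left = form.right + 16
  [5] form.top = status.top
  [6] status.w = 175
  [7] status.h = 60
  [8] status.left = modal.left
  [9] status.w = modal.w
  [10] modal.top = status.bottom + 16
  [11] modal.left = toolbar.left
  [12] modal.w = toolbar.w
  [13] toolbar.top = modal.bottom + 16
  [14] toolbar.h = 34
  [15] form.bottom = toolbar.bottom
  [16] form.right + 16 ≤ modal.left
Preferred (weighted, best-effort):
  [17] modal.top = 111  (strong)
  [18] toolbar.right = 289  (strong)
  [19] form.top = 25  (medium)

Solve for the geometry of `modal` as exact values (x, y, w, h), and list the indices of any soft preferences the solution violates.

modal = (x=151, y=101, w=175, h=97)
violated soft preferences: 17, 18

1. modal.x = 151  [status.left = modal.left]
2. modal.w = 175  [status.w = modal.w]
3. modal.y = 101  [modal.top = status.bottom + 16]
4. modal.h = 97  [toolbar.top = modal.bottom + 16]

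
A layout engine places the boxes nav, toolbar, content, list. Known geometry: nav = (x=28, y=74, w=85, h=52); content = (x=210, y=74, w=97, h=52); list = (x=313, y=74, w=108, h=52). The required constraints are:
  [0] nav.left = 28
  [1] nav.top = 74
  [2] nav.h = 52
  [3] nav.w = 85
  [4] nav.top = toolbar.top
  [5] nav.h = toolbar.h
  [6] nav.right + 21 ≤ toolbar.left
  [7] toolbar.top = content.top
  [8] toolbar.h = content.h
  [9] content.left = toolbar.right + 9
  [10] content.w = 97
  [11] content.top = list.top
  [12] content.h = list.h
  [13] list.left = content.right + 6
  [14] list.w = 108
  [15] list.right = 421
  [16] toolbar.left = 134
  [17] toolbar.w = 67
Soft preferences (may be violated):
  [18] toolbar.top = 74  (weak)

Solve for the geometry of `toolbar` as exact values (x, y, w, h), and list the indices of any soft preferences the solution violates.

toolbar = (x=134, y=74, w=67, h=52)
violated soft preferences: none

1. toolbar.y = 74  [nav.top = toolbar.top]
2. toolbar.h = 52  [nav.h = toolbar.h]
3. toolbar.x = 134  [toolbar.left = 134]
4. toolbar.w = 67  [toolbar.w = 67]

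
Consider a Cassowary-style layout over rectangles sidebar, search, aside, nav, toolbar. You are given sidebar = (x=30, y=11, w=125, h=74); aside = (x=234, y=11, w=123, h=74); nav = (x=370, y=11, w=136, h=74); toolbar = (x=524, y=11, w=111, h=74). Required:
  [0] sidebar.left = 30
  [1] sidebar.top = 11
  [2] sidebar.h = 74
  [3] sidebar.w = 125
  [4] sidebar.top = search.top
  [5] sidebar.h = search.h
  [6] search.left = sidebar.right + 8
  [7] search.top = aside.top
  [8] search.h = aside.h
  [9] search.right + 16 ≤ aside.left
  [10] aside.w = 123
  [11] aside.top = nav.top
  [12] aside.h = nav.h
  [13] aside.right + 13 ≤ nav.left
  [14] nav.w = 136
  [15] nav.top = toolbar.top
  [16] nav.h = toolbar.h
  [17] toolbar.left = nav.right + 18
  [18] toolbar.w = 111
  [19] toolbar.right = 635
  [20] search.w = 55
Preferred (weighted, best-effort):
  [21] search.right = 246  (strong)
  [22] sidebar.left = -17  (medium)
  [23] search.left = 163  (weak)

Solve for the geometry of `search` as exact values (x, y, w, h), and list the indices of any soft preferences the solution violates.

search = (x=163, y=11, w=55, h=74)
violated soft preferences: 21, 22

1. search.y = 11  [sidebar.top = search.top]
2. search.h = 74  [sidebar.h = search.h]
3. search.x = 163  [search.left = sidebar.right + 8]
4. search.w = 55  [search.w = 55]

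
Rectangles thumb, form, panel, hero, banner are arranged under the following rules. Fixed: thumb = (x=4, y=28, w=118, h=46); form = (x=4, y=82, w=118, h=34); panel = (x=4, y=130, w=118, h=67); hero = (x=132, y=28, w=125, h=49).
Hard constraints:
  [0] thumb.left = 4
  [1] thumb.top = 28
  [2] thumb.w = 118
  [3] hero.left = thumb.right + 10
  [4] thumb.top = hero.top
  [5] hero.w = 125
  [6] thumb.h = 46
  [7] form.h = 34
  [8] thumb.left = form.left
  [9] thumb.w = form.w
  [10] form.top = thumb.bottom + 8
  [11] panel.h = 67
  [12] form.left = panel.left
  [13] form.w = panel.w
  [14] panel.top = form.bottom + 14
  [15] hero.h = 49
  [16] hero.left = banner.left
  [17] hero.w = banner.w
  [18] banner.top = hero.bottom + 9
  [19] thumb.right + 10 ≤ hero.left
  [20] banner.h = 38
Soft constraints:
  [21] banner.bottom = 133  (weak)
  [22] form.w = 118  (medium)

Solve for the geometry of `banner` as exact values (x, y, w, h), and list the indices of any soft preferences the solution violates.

banner = (x=132, y=86, w=125, h=38)
violated soft preferences: 21

1. banner.x = 132  [hero.left = banner.left]
2. banner.w = 125  [hero.w = banner.w]
3. banner.y = 86  [banner.top = hero.bottom + 9]
4. banner.h = 38  [banner.h = 38]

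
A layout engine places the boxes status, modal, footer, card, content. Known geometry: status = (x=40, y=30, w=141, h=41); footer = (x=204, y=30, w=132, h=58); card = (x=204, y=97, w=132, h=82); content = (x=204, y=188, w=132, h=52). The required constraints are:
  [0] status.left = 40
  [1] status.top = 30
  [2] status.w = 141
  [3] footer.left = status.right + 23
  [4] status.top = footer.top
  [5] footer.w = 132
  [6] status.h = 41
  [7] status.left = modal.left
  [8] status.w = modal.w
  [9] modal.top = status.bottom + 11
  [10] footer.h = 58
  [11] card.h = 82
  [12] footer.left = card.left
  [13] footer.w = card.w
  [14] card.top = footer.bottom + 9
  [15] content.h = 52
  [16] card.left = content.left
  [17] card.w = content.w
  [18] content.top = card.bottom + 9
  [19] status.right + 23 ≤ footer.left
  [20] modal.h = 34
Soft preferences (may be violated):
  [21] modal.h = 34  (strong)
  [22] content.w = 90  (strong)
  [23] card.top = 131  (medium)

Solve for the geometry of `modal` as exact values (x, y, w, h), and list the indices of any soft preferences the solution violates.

modal = (x=40, y=82, w=141, h=34)
violated soft preferences: 22, 23

1. modal.x = 40  [status.left = modal.left]
2. modal.w = 141  [status.w = modal.w]
3. modal.y = 82  [modal.top = status.bottom + 11]
4. modal.h = 34  [modal.h = 34]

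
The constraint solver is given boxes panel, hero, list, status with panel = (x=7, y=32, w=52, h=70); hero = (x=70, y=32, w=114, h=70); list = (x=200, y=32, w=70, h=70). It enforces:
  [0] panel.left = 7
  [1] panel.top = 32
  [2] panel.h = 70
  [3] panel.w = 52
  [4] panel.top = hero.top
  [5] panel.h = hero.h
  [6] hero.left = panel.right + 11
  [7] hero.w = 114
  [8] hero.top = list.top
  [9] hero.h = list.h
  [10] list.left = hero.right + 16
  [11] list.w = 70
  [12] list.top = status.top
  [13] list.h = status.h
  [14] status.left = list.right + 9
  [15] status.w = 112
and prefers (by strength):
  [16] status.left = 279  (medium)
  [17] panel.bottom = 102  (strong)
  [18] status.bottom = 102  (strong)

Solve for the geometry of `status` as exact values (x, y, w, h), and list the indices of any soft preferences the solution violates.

1. status.y = 32  [list.top = status.top]
2. status.h = 70  [list.h = status.h]
3. status.x = 279  [status.left = list.right + 9]
4. status.w = 112  [status.w = 112]

status = (x=279, y=32, w=112, h=70)
violated soft preferences: none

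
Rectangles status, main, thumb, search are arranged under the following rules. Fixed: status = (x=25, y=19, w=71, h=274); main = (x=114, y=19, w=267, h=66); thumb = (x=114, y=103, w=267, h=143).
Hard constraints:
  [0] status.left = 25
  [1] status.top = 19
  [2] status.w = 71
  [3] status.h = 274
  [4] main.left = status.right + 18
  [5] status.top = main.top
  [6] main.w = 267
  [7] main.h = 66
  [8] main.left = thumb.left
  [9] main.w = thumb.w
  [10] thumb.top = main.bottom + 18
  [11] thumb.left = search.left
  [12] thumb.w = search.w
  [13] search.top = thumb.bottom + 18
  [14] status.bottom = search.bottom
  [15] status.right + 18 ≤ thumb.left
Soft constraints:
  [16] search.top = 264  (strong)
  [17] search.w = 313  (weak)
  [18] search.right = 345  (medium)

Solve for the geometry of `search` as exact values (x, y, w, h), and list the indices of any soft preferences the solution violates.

search = (x=114, y=264, w=267, h=29)
violated soft preferences: 17, 18

1. search.x = 114  [thumb.left = search.left]
2. search.w = 267  [thumb.w = search.w]
3. search.y = 264  [search.top = thumb.bottom + 18]
4. search.h = 29  [status.bottom = search.bottom]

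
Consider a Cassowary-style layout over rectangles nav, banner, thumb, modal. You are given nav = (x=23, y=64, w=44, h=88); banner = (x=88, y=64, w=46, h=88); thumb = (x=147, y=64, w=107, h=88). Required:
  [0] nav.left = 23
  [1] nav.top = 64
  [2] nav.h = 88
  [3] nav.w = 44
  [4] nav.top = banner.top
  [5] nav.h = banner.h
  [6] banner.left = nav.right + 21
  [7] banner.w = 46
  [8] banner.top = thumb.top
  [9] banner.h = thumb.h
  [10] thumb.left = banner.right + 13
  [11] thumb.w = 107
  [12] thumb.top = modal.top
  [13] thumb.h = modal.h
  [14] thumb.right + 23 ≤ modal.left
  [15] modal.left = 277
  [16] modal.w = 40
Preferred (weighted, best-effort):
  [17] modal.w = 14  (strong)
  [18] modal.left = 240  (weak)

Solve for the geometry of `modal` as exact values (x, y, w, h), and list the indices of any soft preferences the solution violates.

modal = (x=277, y=64, w=40, h=88)
violated soft preferences: 17, 18

1. modal.y = 64  [thumb.top = modal.top]
2. modal.h = 88  [thumb.h = modal.h]
3. modal.x = 277  [modal.left = 277]
4. modal.w = 40  [modal.w = 40]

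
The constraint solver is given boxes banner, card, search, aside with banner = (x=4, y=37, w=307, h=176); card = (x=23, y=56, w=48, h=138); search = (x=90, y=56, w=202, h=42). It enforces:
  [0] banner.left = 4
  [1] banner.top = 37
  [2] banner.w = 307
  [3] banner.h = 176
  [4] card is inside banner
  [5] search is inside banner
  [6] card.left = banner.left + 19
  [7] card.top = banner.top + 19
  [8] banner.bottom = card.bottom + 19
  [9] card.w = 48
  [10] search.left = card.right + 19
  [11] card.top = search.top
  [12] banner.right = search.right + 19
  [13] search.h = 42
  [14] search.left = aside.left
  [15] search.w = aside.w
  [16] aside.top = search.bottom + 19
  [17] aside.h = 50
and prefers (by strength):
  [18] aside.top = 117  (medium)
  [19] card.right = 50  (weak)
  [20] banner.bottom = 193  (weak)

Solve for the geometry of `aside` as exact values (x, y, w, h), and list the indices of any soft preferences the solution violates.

1. aside.x = 90  [search.left = aside.left]
2. aside.w = 202  [search.w = aside.w]
3. aside.y = 117  [aside.top = search.bottom + 19]
4. aside.h = 50  [aside.h = 50]

aside = (x=90, y=117, w=202, h=50)
violated soft preferences: 19, 20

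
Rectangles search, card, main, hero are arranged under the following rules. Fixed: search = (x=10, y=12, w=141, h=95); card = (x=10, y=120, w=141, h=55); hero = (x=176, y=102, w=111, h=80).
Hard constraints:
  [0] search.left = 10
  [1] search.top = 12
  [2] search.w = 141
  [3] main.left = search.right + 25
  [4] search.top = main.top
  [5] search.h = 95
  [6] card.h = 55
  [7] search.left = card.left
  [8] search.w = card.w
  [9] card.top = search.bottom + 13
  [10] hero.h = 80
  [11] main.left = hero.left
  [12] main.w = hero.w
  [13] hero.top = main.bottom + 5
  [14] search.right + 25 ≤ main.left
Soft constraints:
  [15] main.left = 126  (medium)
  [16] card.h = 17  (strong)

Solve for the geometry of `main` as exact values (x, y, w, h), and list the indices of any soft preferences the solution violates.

1. main.x = 176  [main.left = search.right + 25]
2. main.y = 12  [search.top = main.top]
3. main.w = 111  [main.w = hero.w]
4. main.h = 85  [hero.top = main.bottom + 5]

main = (x=176, y=12, w=111, h=85)
violated soft preferences: 15, 16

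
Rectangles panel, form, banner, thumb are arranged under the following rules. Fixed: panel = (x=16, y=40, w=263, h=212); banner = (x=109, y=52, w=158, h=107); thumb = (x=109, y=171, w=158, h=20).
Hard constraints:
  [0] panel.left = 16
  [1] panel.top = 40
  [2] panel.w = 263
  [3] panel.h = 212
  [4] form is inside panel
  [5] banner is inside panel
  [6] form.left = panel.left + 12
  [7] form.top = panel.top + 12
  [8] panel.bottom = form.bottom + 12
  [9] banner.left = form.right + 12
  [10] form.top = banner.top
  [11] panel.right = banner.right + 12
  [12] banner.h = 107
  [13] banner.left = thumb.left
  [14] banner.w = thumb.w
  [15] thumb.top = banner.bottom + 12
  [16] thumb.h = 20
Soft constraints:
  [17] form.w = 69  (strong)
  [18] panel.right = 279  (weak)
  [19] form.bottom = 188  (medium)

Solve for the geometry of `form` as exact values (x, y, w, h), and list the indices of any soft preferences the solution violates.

form = (x=28, y=52, w=69, h=188)
violated soft preferences: 19

1. form.x = 28  [form.left = panel.left + 12]
2. form.y = 52  [form.top = panel.top + 12]
3. form.h = 188  [panel.bottom = form.bottom + 12]
4. form.w = 69  [banner.left = form.right + 12]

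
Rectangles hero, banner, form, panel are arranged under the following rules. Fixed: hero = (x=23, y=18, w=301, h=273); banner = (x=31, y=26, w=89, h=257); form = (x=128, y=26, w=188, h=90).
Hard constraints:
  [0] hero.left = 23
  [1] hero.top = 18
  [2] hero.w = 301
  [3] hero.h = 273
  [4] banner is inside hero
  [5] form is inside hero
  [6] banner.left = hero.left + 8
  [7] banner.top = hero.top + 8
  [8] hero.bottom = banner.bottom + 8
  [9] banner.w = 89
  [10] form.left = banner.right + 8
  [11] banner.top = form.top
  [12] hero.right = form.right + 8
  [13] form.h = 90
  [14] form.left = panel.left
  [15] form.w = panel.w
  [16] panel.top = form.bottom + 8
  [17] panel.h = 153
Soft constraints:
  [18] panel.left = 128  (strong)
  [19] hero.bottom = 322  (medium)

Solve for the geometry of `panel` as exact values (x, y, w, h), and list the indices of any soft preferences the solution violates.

1. panel.x = 128  [form.left = panel.left]
2. panel.w = 188  [form.w = panel.w]
3. panel.y = 124  [panel.top = form.bottom + 8]
4. panel.h = 153  [panel.h = 153]

panel = (x=128, y=124, w=188, h=153)
violated soft preferences: 19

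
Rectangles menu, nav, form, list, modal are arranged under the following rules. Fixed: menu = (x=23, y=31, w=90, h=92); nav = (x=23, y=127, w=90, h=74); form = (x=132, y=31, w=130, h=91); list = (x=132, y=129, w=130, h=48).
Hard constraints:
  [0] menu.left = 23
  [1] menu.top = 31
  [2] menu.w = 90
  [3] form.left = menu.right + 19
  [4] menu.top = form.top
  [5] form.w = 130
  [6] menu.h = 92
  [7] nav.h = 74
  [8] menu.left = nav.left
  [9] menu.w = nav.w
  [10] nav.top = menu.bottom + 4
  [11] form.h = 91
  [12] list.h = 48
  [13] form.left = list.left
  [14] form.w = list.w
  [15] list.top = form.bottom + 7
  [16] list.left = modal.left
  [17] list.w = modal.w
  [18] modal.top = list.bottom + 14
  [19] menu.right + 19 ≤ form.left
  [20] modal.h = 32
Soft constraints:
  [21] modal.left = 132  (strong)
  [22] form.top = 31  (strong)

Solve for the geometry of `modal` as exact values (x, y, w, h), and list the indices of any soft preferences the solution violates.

modal = (x=132, y=191, w=130, h=32)
violated soft preferences: none

1. modal.x = 132  [list.left = modal.left]
2. modal.w = 130  [list.w = modal.w]
3. modal.y = 191  [modal.top = list.bottom + 14]
4. modal.h = 32  [modal.h = 32]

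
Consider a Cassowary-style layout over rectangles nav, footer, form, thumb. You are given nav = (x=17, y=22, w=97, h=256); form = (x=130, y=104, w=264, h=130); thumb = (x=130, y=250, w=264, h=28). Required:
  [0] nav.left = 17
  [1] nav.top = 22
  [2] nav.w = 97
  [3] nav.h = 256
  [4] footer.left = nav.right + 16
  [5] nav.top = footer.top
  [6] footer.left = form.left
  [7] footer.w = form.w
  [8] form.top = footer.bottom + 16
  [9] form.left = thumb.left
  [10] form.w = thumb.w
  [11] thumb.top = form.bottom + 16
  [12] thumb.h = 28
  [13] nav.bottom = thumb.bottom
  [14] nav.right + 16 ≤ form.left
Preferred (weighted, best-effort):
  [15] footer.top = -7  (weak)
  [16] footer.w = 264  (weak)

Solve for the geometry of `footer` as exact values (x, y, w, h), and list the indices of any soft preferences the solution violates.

footer = (x=130, y=22, w=264, h=66)
violated soft preferences: 15

1. footer.x = 130  [footer.left = nav.right + 16]
2. footer.y = 22  [nav.top = footer.top]
3. footer.w = 264  [footer.w = form.w]
4. footer.h = 66  [form.top = footer.bottom + 16]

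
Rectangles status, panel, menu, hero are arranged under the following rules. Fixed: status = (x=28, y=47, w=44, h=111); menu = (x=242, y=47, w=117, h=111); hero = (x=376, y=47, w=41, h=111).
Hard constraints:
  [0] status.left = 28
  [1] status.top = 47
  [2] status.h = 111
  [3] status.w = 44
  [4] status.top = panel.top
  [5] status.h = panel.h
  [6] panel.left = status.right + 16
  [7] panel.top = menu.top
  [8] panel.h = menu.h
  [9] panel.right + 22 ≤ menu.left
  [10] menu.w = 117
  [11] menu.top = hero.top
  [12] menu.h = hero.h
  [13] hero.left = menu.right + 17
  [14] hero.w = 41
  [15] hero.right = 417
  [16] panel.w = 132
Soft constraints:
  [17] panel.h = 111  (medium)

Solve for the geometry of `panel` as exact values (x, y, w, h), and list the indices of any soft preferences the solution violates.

1. panel.y = 47  [status.top = panel.top]
2. panel.h = 111  [status.h = panel.h]
3. panel.x = 88  [panel.left = status.right + 16]
4. panel.w = 132  [panel.w = 132]

panel = (x=88, y=47, w=132, h=111)
violated soft preferences: none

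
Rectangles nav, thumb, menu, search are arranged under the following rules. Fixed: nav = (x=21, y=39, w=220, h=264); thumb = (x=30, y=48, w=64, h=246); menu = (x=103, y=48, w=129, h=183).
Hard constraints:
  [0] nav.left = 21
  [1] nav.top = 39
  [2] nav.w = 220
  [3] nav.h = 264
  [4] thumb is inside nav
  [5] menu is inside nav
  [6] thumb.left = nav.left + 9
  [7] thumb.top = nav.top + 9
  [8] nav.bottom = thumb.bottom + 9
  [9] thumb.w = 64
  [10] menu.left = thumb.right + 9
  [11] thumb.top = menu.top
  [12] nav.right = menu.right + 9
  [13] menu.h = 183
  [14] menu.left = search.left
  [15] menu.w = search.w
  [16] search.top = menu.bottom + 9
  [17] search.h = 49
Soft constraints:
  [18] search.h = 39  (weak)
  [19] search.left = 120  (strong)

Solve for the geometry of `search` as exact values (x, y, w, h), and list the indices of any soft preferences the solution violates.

1. search.x = 103  [menu.left = search.left]
2. search.w = 129  [menu.w = search.w]
3. search.y = 240  [search.top = menu.bottom + 9]
4. search.h = 49  [search.h = 49]

search = (x=103, y=240, w=129, h=49)
violated soft preferences: 18, 19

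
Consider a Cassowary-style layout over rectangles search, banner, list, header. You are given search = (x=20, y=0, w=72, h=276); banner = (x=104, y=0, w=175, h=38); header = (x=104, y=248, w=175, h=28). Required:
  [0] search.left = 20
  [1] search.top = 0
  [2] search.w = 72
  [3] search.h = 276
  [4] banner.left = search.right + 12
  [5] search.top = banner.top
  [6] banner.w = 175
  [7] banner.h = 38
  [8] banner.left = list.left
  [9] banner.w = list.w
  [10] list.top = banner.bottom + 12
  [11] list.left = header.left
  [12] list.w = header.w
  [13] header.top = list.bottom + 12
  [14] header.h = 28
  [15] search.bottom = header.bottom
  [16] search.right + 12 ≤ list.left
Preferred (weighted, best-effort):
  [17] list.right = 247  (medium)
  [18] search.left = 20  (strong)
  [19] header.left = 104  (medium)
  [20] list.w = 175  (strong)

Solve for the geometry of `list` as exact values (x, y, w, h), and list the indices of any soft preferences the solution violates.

list = (x=104, y=50, w=175, h=186)
violated soft preferences: 17

1. list.x = 104  [banner.left = list.left]
2. list.w = 175  [banner.w = list.w]
3. list.y = 50  [list.top = banner.bottom + 12]
4. list.h = 186  [header.top = list.bottom + 12]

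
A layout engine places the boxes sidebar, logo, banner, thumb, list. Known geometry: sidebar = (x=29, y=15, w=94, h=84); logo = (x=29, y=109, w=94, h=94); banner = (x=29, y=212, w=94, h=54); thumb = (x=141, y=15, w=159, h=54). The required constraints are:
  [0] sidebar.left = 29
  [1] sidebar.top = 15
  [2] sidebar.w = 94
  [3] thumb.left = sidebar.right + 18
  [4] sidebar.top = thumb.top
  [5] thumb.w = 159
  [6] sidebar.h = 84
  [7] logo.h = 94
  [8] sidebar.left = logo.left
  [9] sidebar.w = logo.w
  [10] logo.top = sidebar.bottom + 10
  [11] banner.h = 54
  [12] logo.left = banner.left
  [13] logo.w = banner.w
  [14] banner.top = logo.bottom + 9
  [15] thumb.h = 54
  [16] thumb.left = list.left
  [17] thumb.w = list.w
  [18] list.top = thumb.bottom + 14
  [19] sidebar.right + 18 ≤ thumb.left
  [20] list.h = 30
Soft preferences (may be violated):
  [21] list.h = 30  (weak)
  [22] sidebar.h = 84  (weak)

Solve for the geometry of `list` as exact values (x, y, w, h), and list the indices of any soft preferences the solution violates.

list = (x=141, y=83, w=159, h=30)
violated soft preferences: none

1. list.x = 141  [thumb.left = list.left]
2. list.w = 159  [thumb.w = list.w]
3. list.y = 83  [list.top = thumb.bottom + 14]
4. list.h = 30  [list.h = 30]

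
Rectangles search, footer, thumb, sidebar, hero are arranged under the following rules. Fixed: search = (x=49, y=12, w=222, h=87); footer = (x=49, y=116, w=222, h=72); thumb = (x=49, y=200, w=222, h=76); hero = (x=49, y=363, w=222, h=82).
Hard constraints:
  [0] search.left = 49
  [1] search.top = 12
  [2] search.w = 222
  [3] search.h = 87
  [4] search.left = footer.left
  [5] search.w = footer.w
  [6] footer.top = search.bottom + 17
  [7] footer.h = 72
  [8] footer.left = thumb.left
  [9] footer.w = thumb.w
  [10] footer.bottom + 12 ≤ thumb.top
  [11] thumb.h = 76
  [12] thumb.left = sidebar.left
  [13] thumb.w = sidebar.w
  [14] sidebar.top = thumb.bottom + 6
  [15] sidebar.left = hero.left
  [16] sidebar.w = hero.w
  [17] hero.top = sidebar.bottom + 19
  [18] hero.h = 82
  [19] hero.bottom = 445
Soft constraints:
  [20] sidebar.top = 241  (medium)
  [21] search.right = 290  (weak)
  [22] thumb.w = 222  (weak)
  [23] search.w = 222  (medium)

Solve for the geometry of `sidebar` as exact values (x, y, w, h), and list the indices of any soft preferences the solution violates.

1. sidebar.x = 49  [thumb.left = sidebar.left]
2. sidebar.w = 222  [thumb.w = sidebar.w]
3. sidebar.y = 282  [sidebar.top = thumb.bottom + 6]
4. sidebar.h = 62  [hero.top = sidebar.bottom + 19]

sidebar = (x=49, y=282, w=222, h=62)
violated soft preferences: 20, 21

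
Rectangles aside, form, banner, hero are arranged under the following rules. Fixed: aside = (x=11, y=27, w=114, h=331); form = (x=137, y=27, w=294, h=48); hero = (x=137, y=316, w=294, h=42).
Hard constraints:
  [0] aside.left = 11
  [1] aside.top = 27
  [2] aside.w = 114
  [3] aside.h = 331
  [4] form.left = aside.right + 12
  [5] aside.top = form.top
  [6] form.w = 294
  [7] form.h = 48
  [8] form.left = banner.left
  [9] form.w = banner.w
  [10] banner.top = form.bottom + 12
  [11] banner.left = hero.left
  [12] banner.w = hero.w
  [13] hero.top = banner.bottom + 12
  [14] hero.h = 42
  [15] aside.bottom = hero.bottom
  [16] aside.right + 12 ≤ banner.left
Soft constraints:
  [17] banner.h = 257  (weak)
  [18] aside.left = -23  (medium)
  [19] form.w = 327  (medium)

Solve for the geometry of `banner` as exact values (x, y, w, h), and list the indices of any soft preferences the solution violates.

1. banner.x = 137  [form.left = banner.left]
2. banner.w = 294  [form.w = banner.w]
3. banner.y = 87  [banner.top = form.bottom + 12]
4. banner.h = 217  [hero.top = banner.bottom + 12]

banner = (x=137, y=87, w=294, h=217)
violated soft preferences: 17, 18, 19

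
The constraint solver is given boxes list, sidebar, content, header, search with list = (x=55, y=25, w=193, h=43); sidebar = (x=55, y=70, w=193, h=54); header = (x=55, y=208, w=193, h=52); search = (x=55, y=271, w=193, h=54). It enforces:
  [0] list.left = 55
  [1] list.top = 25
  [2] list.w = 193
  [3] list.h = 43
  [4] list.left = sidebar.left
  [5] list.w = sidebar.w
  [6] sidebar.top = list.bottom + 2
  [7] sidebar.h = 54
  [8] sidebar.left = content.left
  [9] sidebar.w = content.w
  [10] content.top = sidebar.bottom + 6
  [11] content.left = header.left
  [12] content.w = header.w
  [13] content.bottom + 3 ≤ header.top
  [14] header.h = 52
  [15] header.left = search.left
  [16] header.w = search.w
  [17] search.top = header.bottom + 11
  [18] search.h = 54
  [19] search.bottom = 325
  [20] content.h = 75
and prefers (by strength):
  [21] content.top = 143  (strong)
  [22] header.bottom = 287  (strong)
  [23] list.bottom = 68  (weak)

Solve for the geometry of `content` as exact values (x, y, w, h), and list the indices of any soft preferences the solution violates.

1. content.x = 55  [sidebar.left = content.left]
2. content.w = 193  [sidebar.w = content.w]
3. content.y = 130  [content.top = sidebar.bottom + 6]
4. content.h = 75  [content.h = 75]

content = (x=55, y=130, w=193, h=75)
violated soft preferences: 21, 22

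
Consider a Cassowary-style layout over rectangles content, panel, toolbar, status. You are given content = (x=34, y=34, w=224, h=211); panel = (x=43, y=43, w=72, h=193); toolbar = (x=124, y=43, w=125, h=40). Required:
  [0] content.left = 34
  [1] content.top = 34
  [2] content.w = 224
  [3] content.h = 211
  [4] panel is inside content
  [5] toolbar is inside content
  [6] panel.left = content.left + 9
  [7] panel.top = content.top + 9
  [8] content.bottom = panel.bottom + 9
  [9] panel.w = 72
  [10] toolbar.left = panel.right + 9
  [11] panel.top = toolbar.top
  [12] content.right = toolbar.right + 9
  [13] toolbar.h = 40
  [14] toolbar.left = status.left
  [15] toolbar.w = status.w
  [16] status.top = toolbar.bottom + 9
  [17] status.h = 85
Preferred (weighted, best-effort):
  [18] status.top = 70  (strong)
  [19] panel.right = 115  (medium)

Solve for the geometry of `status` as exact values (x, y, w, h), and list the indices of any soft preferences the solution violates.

1. status.x = 124  [toolbar.left = status.left]
2. status.w = 125  [toolbar.w = status.w]
3. status.y = 92  [status.top = toolbar.bottom + 9]
4. status.h = 85  [status.h = 85]

status = (x=124, y=92, w=125, h=85)
violated soft preferences: 18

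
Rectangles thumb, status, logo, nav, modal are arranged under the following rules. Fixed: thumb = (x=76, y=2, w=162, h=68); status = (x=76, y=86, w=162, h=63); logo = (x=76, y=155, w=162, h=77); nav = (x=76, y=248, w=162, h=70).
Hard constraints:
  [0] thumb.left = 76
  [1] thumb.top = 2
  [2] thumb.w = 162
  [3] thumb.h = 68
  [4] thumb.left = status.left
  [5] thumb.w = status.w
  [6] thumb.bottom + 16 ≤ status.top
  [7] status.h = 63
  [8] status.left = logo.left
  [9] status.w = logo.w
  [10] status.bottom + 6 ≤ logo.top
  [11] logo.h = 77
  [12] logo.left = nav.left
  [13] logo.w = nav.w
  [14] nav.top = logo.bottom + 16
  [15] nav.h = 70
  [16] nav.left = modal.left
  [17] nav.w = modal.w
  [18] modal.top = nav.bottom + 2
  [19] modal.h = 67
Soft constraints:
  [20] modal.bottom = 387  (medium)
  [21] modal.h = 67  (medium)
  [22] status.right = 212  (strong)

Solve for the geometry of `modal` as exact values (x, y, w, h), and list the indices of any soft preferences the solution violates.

modal = (x=76, y=320, w=162, h=67)
violated soft preferences: 22

1. modal.x = 76  [nav.left = modal.left]
2. modal.w = 162  [nav.w = modal.w]
3. modal.y = 320  [modal.top = nav.bottom + 2]
4. modal.h = 67  [modal.h = 67]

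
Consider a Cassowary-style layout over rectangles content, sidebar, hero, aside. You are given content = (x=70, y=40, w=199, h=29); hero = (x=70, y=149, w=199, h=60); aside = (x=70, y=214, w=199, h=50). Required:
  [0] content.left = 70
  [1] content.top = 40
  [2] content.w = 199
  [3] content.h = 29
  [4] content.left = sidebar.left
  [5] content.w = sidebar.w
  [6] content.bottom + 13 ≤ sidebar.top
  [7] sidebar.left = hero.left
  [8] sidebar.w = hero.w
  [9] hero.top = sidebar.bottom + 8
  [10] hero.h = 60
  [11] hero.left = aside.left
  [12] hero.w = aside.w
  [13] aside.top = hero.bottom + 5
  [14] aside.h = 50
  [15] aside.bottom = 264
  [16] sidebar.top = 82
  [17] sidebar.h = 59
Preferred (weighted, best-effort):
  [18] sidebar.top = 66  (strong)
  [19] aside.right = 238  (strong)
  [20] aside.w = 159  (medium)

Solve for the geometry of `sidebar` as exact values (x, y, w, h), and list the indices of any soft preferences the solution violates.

sidebar = (x=70, y=82, w=199, h=59)
violated soft preferences: 18, 19, 20

1. sidebar.x = 70  [content.left = sidebar.left]
2. sidebar.w = 199  [content.w = sidebar.w]
3. sidebar.y = 82  [sidebar.top = 82]
4. sidebar.h = 59  [sidebar.h = 59]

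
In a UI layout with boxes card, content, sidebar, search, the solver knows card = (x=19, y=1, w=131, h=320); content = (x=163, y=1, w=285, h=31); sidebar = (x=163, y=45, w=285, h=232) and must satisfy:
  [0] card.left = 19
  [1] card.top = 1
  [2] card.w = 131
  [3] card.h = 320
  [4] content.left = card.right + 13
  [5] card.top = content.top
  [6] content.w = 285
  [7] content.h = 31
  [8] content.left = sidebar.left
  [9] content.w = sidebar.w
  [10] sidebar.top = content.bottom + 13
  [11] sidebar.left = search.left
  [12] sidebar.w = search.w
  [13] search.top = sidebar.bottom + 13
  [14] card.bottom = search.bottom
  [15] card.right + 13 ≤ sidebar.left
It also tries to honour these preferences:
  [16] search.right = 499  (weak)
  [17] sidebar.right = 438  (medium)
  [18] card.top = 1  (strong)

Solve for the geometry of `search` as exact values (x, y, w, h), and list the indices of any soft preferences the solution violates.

1. search.x = 163  [sidebar.left = search.left]
2. search.w = 285  [sidebar.w = search.w]
3. search.y = 290  [search.top = sidebar.bottom + 13]
4. search.h = 31  [card.bottom = search.bottom]

search = (x=163, y=290, w=285, h=31)
violated soft preferences: 16, 17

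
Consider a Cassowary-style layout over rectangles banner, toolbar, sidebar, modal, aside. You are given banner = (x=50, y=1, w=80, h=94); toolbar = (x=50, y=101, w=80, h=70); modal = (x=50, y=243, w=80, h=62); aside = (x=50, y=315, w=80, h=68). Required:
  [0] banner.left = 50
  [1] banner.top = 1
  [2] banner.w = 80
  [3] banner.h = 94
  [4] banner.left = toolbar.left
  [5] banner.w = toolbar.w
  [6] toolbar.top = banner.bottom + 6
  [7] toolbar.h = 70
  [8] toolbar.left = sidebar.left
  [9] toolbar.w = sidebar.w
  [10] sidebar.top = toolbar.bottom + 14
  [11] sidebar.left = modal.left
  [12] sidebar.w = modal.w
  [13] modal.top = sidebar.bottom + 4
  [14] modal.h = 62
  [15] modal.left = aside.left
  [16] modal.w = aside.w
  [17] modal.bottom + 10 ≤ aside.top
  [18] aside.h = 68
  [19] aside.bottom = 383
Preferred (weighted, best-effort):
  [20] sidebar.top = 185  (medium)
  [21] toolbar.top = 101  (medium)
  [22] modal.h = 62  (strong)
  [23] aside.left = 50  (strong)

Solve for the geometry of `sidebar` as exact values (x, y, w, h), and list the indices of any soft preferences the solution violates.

1. sidebar.x = 50  [toolbar.left = sidebar.left]
2. sidebar.w = 80  [toolbar.w = sidebar.w]
3. sidebar.y = 185  [sidebar.top = toolbar.bottom + 14]
4. sidebar.h = 54  [modal.top = sidebar.bottom + 4]

sidebar = (x=50, y=185, w=80, h=54)
violated soft preferences: none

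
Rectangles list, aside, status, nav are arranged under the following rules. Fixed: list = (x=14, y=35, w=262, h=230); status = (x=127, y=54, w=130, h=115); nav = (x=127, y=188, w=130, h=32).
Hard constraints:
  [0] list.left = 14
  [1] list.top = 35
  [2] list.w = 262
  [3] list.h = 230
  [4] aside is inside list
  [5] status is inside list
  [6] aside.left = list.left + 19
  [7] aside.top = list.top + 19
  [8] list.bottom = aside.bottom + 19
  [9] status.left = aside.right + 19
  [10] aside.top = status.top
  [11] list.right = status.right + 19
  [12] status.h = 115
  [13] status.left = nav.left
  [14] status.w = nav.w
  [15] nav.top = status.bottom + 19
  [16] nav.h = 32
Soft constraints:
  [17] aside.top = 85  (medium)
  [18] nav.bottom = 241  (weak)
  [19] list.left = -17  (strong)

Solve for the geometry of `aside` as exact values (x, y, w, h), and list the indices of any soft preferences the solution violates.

aside = (x=33, y=54, w=75, h=192)
violated soft preferences: 17, 18, 19

1. aside.x = 33  [aside.left = list.left + 19]
2. aside.y = 54  [aside.top = list.top + 19]
3. aside.h = 192  [list.bottom = aside.bottom + 19]
4. aside.w = 75  [status.left = aside.right + 19]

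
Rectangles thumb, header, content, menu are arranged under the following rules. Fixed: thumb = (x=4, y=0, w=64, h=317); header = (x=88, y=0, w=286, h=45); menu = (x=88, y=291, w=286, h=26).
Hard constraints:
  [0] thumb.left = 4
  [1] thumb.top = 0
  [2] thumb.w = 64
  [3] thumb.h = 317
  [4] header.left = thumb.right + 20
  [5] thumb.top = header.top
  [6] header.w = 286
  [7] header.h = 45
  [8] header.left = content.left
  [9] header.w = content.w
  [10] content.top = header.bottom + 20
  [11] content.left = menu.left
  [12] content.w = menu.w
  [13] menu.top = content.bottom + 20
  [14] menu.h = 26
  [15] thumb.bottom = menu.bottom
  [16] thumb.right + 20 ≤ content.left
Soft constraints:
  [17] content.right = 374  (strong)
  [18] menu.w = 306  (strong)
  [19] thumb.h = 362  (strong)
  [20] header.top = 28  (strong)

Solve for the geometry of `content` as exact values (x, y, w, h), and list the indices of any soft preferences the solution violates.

1. content.x = 88  [header.left = content.left]
2. content.w = 286  [header.w = content.w]
3. content.y = 65  [content.top = header.bottom + 20]
4. content.h = 206  [menu.top = content.bottom + 20]

content = (x=88, y=65, w=286, h=206)
violated soft preferences: 18, 19, 20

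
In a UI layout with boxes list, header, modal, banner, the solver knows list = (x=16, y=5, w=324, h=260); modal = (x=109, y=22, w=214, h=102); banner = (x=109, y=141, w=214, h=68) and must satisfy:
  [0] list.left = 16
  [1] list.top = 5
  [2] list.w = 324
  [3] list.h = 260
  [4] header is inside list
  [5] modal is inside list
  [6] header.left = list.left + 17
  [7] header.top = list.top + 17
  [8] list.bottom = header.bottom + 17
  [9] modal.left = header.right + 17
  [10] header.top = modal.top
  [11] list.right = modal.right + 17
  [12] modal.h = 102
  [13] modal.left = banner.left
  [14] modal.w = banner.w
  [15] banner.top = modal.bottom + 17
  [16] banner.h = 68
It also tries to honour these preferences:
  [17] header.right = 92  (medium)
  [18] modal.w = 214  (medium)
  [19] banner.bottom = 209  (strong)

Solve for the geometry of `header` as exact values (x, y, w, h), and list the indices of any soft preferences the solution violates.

header = (x=33, y=22, w=59, h=226)
violated soft preferences: none

1. header.x = 33  [header.left = list.left + 17]
2. header.y = 22  [header.top = list.top + 17]
3. header.h = 226  [list.bottom = header.bottom + 17]
4. header.w = 59  [modal.left = header.right + 17]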